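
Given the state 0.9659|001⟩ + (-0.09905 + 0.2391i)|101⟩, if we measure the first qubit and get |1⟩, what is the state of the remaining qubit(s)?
(-0.3827 + 0.9239i)|01⟩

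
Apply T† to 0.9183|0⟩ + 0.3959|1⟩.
0.9183|0⟩ + (0.2799 - 0.2799i)|1⟩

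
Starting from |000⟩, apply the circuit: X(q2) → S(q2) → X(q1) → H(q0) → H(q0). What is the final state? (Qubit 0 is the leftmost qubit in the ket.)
i|011⟩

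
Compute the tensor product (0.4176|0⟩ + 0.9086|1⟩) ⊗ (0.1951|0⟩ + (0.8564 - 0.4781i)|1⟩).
0.08147|00⟩ + (0.3576 - 0.1997i)|01⟩ + 0.1773|10⟩ + (0.7781 - 0.4344i)|11⟩

amp(|b₁b₂…⟩) = product of the factor amplitudes for bits b₁, b₂, …; only kets whose every factor amplitude is nonzero survive.
|00⟩: (0.4176)(0.1951) = 0.08147
|01⟩: (0.4176)(0.8564 - 0.4781i) = (0.3576 - 0.1997i)
|10⟩: (0.9086)(0.1951) = 0.1773
|11⟩: (0.9086)(0.8564 - 0.4781i) = (0.7781 - 0.4344i)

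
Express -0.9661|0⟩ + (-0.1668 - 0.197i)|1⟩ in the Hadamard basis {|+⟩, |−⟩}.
(-0.8011 - 0.1393i)|+⟩ + (-0.5652 + 0.1393i)|−⟩

With |ψ⟩ = α|0⟩ + β|1⟩, the Hadamard-basis coefficients are ⟨+|ψ⟩ = (α + β)/√2 and ⟨−|ψ⟩ = (α − β)/√2.
Here α = -0.9661, β = (-0.1668 - 0.197i): (α + β)/√2 = (-0.8011 - 0.1393i), (α − β)/√2 = (-0.5652 + 0.1393i).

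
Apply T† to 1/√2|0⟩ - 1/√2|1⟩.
1/√2|0⟩ + (-1/2 + (1/2)i)|1⟩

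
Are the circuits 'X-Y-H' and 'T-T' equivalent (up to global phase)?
No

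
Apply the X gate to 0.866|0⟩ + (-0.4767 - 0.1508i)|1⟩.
(-0.4767 - 0.1508i)|0⟩ + 0.866|1⟩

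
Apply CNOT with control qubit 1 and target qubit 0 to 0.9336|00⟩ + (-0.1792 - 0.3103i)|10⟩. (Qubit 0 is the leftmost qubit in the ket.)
0.9336|00⟩ + (-0.1792 - 0.3103i)|10⟩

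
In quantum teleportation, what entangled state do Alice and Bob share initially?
Bell state |Φ+⟩ = (|00⟩ + |11⟩)/√2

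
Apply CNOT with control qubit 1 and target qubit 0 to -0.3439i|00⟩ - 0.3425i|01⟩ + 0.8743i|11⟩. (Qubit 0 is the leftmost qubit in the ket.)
-0.3439i|00⟩ + 0.8743i|01⟩ - 0.3425i|11⟩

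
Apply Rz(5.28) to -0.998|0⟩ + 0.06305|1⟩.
(0.8751 + 0.4799i)|0⟩ + (-0.05528 + 0.03032i)|1⟩

Rz(5.28) = [[e^(−iθ/2), 0], [0, e^(iθ/2)]] with e^(±iθ/2) = cos(θ/2) ± i·sin(θ/2); θ = 5.28, cos(θ/2) ≈ -0.876818, sin(θ/2) ≈ 0.480823.
With a = amp(|0⟩) = -0.998 and b = amp(|1⟩) = 0.06305:
new amp(|0⟩) = (-0.876818 - 0.480823i)·a = (0.8751 + 0.4799i)
new amp(|1⟩) = (-0.876818 + 0.480823i)·b = (-0.05528 + 0.03032i)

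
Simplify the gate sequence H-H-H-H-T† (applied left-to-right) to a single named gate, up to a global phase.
T†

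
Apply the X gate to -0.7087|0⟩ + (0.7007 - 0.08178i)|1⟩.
(0.7007 - 0.08178i)|0⟩ - 0.7087|1⟩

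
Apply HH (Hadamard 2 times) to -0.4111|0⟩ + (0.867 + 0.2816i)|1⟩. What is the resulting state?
-0.4111|0⟩ + (0.867 + 0.2816i)|1⟩

H² = I, so an even number of Hadamards cancels: H^2 = I and the state is unchanged.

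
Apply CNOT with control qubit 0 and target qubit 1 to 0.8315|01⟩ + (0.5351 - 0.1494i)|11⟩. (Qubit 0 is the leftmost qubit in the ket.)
0.8315|01⟩ + (0.5351 - 0.1494i)|10⟩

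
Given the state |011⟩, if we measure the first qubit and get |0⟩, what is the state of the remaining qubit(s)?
|11⟩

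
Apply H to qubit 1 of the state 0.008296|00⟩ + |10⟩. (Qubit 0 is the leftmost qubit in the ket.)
0.005866|00⟩ + 0.005866|01⟩ + 1/√2|10⟩ + 1/√2|11⟩

H on qubit 1 mixes each pair of kets that differ only in qubit 1: amplitudes (a, b) of (|…0…⟩, |…1…⟩) become ((a + b)/√2, (a − b)/√2). Kets absent from the input have amplitude 0.
(|00⟩, |01⟩): (a, b) = (0.008296, 0) → (0.005866, 0.005866)
(|10⟩, |11⟩): (a, b) = (1, 0) → (1/√2, 1/√2)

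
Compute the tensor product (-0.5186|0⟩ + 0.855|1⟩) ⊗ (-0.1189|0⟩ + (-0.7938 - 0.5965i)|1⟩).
0.06166|00⟩ + (0.4117 + 0.3093i)|01⟩ - 0.1017|10⟩ + (-0.6787 - 0.51i)|11⟩

amp(|b₁b₂…⟩) = product of the factor amplitudes for bits b₁, b₂, …; only kets whose every factor amplitude is nonzero survive.
|00⟩: (-0.5186)(-0.1189) = 0.06166
|01⟩: (-0.5186)(-0.7938 - 0.5965i) = (0.4117 + 0.3093i)
|10⟩: (0.855)(-0.1189) = -0.1017
|11⟩: (0.855)(-0.7938 - 0.5965i) = (-0.6787 - 0.51i)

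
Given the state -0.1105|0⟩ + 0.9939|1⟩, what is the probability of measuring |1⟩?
0.9878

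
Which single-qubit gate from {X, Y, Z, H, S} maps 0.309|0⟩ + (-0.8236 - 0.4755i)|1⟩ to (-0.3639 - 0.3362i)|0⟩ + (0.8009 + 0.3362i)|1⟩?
H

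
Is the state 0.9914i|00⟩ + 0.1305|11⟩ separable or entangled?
Entangled

Writing the state as a|00⟩ + b|01⟩ + c|10⟩ + d|11⟩, it is a product state iff ad − bc = 0.
Here (a, b, c, d) = (0.9914i, 0, 0, 0.1305): ad − bc = (0.9914i)(0.1305) − (0)(0) = 0.1294i ≠ 0, so the state is entangled.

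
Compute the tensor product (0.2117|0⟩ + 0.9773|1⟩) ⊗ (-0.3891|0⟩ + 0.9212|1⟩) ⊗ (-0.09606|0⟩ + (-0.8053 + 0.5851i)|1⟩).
0.007913|000⟩ + (0.06633 - 0.0482i)|001⟩ - 0.01873|010⟩ + (-0.157 + 0.1141i)|011⟩ + 0.03653|100⟩ + (0.3062 - 0.2225i)|101⟩ - 0.08648|110⟩ + (-0.725 + 0.5268i)|111⟩

amp(|b₁b₂…⟩) = product of the factor amplitudes for bits b₁, b₂, …; only kets whose every factor amplitude is nonzero survive.
|000⟩: (0.2117)(-0.3891)(-0.09606) = 0.007913
|001⟩: (0.2117)(-0.3891)(-0.8053 + 0.5851i) = (0.06633 - 0.0482i)
|010⟩: (0.2117)(0.9212)(-0.09606) = -0.01873
|011⟩: (0.2117)(0.9212)(-0.8053 + 0.5851i) = (-0.157 + 0.1141i)
|100⟩: (0.9773)(-0.3891)(-0.09606) = 0.03653
|101⟩: (0.9773)(-0.3891)(-0.8053 + 0.5851i) = (0.3062 - 0.2225i)
|110⟩: (0.9773)(0.9212)(-0.09606) = -0.08648
|111⟩: (0.9773)(0.9212)(-0.8053 + 0.5851i) = (-0.725 + 0.5268i)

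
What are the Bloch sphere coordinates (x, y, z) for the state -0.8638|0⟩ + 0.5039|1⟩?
(-0.8705, 0, 0.4922)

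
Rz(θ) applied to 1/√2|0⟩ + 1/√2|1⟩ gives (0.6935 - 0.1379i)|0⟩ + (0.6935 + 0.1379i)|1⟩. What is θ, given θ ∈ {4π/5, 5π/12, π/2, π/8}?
π/8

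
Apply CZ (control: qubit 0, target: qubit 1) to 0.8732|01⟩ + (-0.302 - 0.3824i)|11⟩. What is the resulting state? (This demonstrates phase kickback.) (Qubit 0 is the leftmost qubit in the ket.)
0.8732|01⟩ + (0.302 + 0.3824i)|11⟩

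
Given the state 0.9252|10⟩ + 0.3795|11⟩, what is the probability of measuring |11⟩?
0.144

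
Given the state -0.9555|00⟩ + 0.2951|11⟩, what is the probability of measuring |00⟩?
0.913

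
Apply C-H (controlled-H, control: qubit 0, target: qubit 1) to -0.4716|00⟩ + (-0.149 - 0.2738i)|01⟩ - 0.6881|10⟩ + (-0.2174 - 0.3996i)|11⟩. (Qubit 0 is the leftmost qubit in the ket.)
-0.4716|00⟩ + (-0.149 - 0.2738i)|01⟩ + (-0.6403 - 0.2826i)|10⟩ + (-0.3328 + 0.2826i)|11⟩

C-H leaves the control-|0⟩ kets |00⟩, |01⟩ unchanged and applies H to qubit 1 on the control-|1⟩ pair (|10⟩, |11⟩).
H = [[1/√2, 1/√2], [1/√2, -1/√2]].
With a = amp(|10⟩) = -0.6881 and b = amp(|11⟩) = (-0.2174 - 0.3996i):
new amp(|10⟩) = (1/√2)·a + (1/√2)·b = (-0.6403 - 0.2826i)
new amp(|11⟩) = (1/√2)·a + (-1/√2)·b = (-0.3328 + 0.2826i)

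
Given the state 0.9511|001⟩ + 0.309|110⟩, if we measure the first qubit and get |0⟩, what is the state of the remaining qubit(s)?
|01⟩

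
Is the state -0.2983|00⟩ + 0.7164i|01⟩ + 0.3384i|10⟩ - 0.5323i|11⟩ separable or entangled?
Entangled

Writing the state as a|00⟩ + b|01⟩ + c|10⟩ + d|11⟩, it is a product state iff ad − bc = 0.
Here (a, b, c, d) = (-0.2983, 0.7164i, 0.3384i, -0.5323i): ad − bc = (-0.2983)(-0.5323i) − (0.7164i)(0.3384i) = (0.2424 + 0.1588i) ≠ 0, so the state is entangled.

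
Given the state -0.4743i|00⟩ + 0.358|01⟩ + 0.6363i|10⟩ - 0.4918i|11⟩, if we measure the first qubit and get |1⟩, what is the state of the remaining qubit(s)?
0.7912i|0⟩ - 0.6115i|1⟩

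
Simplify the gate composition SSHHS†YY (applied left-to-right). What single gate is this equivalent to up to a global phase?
S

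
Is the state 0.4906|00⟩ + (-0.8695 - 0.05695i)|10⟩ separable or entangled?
Separable

Writing the state as a|00⟩ + b|01⟩ + c|10⟩ + d|11⟩, it is a product state iff ad − bc = 0.
Here (a, b, c, d) = (0.4906, 0, (-0.8695 - 0.05695i), 0): ad − bc = (0.4906)(0) − (0)(-0.8695 - 0.05695i) = 0, so the state is separable.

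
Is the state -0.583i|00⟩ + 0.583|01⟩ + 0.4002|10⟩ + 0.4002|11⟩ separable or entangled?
Entangled

Writing the state as a|00⟩ + b|01⟩ + c|10⟩ + d|11⟩, it is a product state iff ad − bc = 0.
Here (a, b, c, d) = (-0.583i, 0.583, 0.4002, 0.4002): ad − bc = (-0.583i)(0.4002) − (0.583)(0.4002) = (-0.2333 - 0.2333i) ≠ 0, so the state is entangled.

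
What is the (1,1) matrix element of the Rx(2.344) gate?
0.3883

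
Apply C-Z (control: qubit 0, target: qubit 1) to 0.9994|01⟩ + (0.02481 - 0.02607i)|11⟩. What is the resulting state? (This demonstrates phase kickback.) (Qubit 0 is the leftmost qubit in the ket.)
0.9994|01⟩ + (-0.02481 + 0.02607i)|11⟩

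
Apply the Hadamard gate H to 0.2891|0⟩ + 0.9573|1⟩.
0.8813|0⟩ - 0.4725|1⟩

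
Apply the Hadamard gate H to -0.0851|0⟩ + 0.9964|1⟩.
0.6444|0⟩ - 0.7647|1⟩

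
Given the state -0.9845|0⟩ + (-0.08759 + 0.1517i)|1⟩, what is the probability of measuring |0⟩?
0.9692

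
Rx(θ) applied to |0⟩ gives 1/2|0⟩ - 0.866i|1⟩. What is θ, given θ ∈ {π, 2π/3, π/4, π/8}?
2π/3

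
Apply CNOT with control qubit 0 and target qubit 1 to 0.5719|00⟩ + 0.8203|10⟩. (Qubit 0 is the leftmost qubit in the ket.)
0.5719|00⟩ + 0.8203|11⟩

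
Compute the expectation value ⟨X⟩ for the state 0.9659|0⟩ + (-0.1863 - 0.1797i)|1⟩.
-0.3599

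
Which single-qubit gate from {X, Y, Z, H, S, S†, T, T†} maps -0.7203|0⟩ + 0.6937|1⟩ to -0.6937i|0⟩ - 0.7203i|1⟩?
Y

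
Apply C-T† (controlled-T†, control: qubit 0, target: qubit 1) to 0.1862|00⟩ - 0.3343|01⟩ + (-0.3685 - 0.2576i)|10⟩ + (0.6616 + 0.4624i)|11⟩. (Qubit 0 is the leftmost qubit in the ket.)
0.1862|00⟩ - 0.3343|01⟩ + (-0.3685 - 0.2576i)|10⟩ + (0.7948 - 0.1409i)|11⟩

C-T† leaves the control-|0⟩ kets |00⟩, |01⟩ unchanged and applies T† to qubit 1 on the control-|1⟩ pair (|10⟩, |11⟩).
T† = [[1, 0], [0, (1/√2 - (1/√2)i)]].
With a = amp(|10⟩) = (-0.3685 - 0.2576i) and b = amp(|11⟩) = (0.6616 + 0.4624i):
new amp(|10⟩) = (1)·a = (-0.3685 - 0.2576i)
new amp(|11⟩) = (1/√2 - (1/√2)i)·b = (0.7948 - 0.1409i)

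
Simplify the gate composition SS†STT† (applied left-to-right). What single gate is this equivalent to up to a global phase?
S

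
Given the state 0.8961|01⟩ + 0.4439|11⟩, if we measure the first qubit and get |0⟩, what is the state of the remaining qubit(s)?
|1⟩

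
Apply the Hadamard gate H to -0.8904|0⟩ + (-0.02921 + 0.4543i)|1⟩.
(-0.6503 + 0.3212i)|0⟩ + (-0.609 - 0.3212i)|1⟩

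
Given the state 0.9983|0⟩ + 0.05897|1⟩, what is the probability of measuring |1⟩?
0.003477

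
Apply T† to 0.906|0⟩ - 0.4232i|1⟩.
0.906|0⟩ + (-0.2992 - 0.2992i)|1⟩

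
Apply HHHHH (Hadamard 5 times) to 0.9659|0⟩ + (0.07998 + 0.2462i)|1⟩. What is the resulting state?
(0.7395 + 0.1741i)|0⟩ + (0.6264 - 0.1741i)|1⟩

H² = I, so H^5 = H: a single Hadamard. With (a, b) = (0.9659, (0.07998 + 0.2462i)), H gives ((a + b)/√2, (a − b)/√2) = ((0.7395 + 0.1741i), (0.6264 - 0.1741i)).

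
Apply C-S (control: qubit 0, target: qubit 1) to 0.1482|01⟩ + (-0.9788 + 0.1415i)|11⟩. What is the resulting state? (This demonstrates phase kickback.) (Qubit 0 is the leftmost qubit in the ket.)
0.1482|01⟩ + (-0.1415 - 0.9788i)|11⟩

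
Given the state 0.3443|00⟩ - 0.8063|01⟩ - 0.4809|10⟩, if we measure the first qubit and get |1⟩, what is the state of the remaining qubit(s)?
-|0⟩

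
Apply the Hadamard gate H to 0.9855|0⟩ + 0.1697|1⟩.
0.8168|0⟩ + 0.5769|1⟩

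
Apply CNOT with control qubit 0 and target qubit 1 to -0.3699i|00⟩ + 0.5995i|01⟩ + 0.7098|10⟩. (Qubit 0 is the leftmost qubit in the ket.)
-0.3699i|00⟩ + 0.5995i|01⟩ + 0.7098|11⟩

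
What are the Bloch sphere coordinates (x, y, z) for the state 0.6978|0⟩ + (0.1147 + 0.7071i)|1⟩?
(0.1601, 0.9868, -0.02622)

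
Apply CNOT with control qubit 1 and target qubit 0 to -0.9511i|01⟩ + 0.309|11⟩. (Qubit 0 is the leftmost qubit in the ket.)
0.309|01⟩ - 0.9511i|11⟩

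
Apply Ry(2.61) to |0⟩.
0.2627|0⟩ + 0.9649|1⟩

Ry(2.61) = [[cos(θ/2), −sin(θ/2)], [sin(θ/2), cos(θ/2)]]; θ = 2.61, cos(θ/2) ≈ 0.262678, sin(θ/2) ≈ 0.964884.
With a = amp(|0⟩) = 1 and b = amp(|1⟩) = 0:
new amp(|0⟩) = (0.262678)·a + (-0.964884)·b = 0.2627
new amp(|1⟩) = (0.964884)·a + (0.262678)·b = 0.9649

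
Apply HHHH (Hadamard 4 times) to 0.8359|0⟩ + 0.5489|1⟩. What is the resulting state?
0.8359|0⟩ + 0.5489|1⟩

H² = I, so an even number of Hadamards cancels: H^4 = I and the state is unchanged.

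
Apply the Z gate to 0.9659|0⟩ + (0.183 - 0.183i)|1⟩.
0.9659|0⟩ + (-0.183 + 0.183i)|1⟩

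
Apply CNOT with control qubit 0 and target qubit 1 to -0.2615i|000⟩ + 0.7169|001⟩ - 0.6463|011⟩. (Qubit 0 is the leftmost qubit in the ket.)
-0.2615i|000⟩ + 0.7169|001⟩ - 0.6463|011⟩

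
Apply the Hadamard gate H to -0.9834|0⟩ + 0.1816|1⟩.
-0.567|0⟩ - 0.8238|1⟩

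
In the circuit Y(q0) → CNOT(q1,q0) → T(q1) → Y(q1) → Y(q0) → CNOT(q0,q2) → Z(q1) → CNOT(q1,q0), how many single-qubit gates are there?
5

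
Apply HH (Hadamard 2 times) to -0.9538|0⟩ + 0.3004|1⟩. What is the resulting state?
-0.9538|0⟩ + 0.3004|1⟩

H² = I, so an even number of Hadamards cancels: H^2 = I and the state is unchanged.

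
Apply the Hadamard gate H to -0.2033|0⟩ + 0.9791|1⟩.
0.5486|0⟩ - 0.8361|1⟩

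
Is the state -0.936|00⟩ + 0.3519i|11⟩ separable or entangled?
Entangled

Writing the state as a|00⟩ + b|01⟩ + c|10⟩ + d|11⟩, it is a product state iff ad − bc = 0.
Here (a, b, c, d) = (-0.936, 0, 0, 0.3519i): ad − bc = (-0.936)(0.3519i) − (0)(0) = -0.3294i ≠ 0, so the state is entangled.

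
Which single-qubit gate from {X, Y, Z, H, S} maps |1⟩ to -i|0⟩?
Y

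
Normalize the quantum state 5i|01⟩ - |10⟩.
0.9806i|01⟩ - 0.1961|10⟩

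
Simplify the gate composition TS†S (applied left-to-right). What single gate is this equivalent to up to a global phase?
T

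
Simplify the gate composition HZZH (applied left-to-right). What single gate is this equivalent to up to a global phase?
I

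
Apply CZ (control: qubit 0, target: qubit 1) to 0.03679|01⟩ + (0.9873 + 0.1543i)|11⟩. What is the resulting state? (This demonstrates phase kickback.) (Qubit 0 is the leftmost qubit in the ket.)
0.03679|01⟩ + (-0.9873 - 0.1543i)|11⟩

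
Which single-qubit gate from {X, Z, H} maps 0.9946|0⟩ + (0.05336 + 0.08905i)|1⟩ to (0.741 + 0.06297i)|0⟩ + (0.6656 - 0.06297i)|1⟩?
H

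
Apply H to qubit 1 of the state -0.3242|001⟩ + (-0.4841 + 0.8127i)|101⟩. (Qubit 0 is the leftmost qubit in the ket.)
-0.2292|001⟩ - 0.2292|011⟩ + (-0.3423 + 0.5747i)|101⟩ + (-0.3423 + 0.5747i)|111⟩

H on qubit 1 mixes each pair of kets that differ only in qubit 1: amplitudes (a, b) of (|…0…⟩, |…1…⟩) become ((a + b)/√2, (a − b)/√2). Kets absent from the input have amplitude 0.
(|001⟩, |011⟩): (a, b) = (-0.3242, 0) → (-0.2292, -0.2292)
(|101⟩, |111⟩): (a, b) = ((-0.4841 + 0.8127i), 0) → ((-0.3423 + 0.5747i), (-0.3423 + 0.5747i))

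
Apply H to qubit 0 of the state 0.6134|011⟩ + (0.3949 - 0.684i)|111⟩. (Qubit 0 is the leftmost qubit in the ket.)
(0.713 - 0.4837i)|011⟩ + (0.1545 + 0.4837i)|111⟩

H on qubit 0 mixes each pair of kets that differ only in qubit 0: amplitudes (a, b) of (|…0…⟩, |…1…⟩) become ((a + b)/√2, (a − b)/√2). Kets absent from the input have amplitude 0.
(|011⟩, |111⟩): (a, b) = (0.6134, (0.3949 - 0.684i)) → ((0.713 - 0.4837i), (0.1545 + 0.4837i))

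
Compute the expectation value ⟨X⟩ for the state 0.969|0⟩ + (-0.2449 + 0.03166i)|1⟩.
-0.4746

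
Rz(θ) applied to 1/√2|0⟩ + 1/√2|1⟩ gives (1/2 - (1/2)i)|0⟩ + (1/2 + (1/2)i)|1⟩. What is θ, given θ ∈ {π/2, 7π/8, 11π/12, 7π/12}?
π/2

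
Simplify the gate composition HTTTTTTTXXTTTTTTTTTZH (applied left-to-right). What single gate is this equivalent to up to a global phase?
X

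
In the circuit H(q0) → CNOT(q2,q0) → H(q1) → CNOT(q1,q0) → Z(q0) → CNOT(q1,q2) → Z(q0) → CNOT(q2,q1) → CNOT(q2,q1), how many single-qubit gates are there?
4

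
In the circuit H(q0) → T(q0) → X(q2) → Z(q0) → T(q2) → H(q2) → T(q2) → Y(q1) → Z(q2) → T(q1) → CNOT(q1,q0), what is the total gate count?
11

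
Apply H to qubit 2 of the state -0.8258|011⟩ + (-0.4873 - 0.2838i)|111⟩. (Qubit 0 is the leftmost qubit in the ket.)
-0.5839|010⟩ + 0.5839|011⟩ + (-0.3446 - 0.2007i)|110⟩ + (0.3446 + 0.2007i)|111⟩

H on qubit 2 mixes each pair of kets that differ only in qubit 2: amplitudes (a, b) of (|…0…⟩, |…1…⟩) become ((a + b)/√2, (a − b)/√2). Kets absent from the input have amplitude 0.
(|010⟩, |011⟩): (a, b) = (0, -0.8258) → (-0.5839, 0.5839)
(|110⟩, |111⟩): (a, b) = (0, (-0.4873 - 0.2838i)) → ((-0.3446 - 0.2007i), (0.3446 + 0.2007i))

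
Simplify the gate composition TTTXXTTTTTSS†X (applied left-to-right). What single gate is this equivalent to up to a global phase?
X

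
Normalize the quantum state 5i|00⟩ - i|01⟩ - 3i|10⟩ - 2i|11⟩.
0.8006i|00⟩ - 0.1601i|01⟩ - 0.4804i|10⟩ - 0.3203i|11⟩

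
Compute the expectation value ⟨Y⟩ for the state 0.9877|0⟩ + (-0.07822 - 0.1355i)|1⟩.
-0.2677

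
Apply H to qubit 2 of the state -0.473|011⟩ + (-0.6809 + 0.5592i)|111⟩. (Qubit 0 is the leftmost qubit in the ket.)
-0.3345|010⟩ + 0.3345|011⟩ + (-0.4815 + 0.3954i)|110⟩ + (0.4815 - 0.3954i)|111⟩

H on qubit 2 mixes each pair of kets that differ only in qubit 2: amplitudes (a, b) of (|…0…⟩, |…1…⟩) become ((a + b)/√2, (a − b)/√2). Kets absent from the input have amplitude 0.
(|010⟩, |011⟩): (a, b) = (0, -0.473) → (-0.3345, 0.3345)
(|110⟩, |111⟩): (a, b) = (0, (-0.6809 + 0.5592i)) → ((-0.4815 + 0.3954i), (0.4815 - 0.3954i))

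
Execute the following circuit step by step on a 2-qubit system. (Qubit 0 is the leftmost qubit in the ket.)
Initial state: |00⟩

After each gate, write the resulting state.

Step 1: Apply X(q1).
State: |01⟩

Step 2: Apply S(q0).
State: |01⟩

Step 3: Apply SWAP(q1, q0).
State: |10⟩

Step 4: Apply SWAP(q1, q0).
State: |01⟩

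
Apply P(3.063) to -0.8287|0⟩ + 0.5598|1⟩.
-0.8287|0⟩ + (-0.5581 + 0.04395i)|1⟩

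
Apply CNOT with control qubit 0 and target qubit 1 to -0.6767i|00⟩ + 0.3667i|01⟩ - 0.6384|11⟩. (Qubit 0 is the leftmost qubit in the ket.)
-0.6767i|00⟩ + 0.3667i|01⟩ - 0.6384|10⟩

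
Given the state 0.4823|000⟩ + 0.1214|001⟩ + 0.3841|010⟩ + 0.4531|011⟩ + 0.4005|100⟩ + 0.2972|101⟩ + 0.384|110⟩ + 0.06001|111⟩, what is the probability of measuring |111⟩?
0.003601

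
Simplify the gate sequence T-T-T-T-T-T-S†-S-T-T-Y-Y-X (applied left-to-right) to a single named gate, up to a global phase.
X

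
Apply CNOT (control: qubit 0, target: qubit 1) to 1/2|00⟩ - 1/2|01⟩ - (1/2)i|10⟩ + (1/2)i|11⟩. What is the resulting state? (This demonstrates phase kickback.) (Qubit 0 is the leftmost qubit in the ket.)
1/2|00⟩ - 1/2|01⟩ + (1/2)i|10⟩ - (1/2)i|11⟩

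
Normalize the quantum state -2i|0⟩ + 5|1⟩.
-0.3714i|0⟩ + 0.9285|1⟩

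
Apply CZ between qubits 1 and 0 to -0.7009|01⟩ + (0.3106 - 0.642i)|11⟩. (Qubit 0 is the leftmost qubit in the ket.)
-0.7009|01⟩ + (-0.3106 + 0.642i)|11⟩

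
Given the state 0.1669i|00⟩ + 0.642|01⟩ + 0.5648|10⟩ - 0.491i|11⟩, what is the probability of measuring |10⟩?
0.319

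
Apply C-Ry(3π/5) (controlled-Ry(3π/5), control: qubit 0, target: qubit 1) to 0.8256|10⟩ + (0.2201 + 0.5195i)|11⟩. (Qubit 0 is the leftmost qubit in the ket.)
(0.3072 - 0.4203i)|10⟩ + (0.7973 + 0.3054i)|11⟩

C-Ry(3π/5) leaves the control-|0⟩ kets |00⟩, |01⟩ unchanged and applies Ry(3π/5) to qubit 1 on the control-|1⟩ pair (|10⟩, |11⟩).
Ry(3π/5) = [[cos(θ/2), −sin(θ/2)], [sin(θ/2), cos(θ/2)]]; θ = 3π/5, cos(θ/2) ≈ 0.587785, sin(θ/2) ≈ 0.809017.
With a = amp(|10⟩) = 0.8256 and b = amp(|11⟩) = (0.2201 + 0.5195i):
new amp(|10⟩) = (0.587785)·a + (-0.809017)·b = (0.3072 - 0.4203i)
new amp(|11⟩) = (0.809017)·a + (0.587785)·b = (0.7973 + 0.3054i)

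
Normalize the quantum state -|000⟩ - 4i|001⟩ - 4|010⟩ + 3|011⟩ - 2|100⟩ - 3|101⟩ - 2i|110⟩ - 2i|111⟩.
-0.126|000⟩ - 0.504i|001⟩ - 0.504|010⟩ + 1/√7|011⟩ - 0.252|100⟩ - 1/√7|101⟩ - 0.252i|110⟩ - 0.252i|111⟩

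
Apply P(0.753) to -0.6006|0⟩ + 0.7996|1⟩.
-0.6006|0⟩ + (0.5834 + 0.5468i)|1⟩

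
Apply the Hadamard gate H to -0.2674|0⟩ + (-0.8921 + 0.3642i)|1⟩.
(-0.8199 + 0.2575i)|0⟩ + (0.4417 - 0.2575i)|1⟩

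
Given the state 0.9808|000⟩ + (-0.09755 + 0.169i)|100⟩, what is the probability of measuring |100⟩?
0.03808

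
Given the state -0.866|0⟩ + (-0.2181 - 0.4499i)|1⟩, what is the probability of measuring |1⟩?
0.25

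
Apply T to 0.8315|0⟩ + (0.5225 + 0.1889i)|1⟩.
0.8315|0⟩ + (0.2359 + 0.503i)|1⟩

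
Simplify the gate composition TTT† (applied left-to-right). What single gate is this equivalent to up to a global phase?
T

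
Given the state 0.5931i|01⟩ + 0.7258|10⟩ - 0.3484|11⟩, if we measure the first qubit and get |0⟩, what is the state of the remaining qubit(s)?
i|1⟩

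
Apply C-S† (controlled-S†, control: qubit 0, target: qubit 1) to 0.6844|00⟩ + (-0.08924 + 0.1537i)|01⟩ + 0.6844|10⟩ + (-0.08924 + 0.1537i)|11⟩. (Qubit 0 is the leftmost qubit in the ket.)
0.6844|00⟩ + (-0.08924 + 0.1537i)|01⟩ + 0.6844|10⟩ + (0.1537 + 0.08924i)|11⟩

C-S† leaves the control-|0⟩ kets |00⟩, |01⟩ unchanged and applies S† to qubit 1 on the control-|1⟩ pair (|10⟩, |11⟩).
S† = [[1, 0], [0, -i]].
With a = amp(|10⟩) = 0.6844 and b = amp(|11⟩) = (-0.08924 + 0.1537i):
new amp(|10⟩) = (1)·a = 0.6844
new amp(|11⟩) = (-i)·b = (0.1537 + 0.08924i)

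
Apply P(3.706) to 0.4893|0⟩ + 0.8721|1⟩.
0.4893|0⟩ + (-0.7368 - 0.4665i)|1⟩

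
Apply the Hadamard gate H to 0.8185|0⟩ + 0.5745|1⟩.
0.985|0⟩ + 0.1725|1⟩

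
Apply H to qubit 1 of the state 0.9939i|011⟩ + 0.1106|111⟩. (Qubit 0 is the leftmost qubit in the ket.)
0.7028i|001⟩ - 0.7028i|011⟩ + 0.07821|101⟩ - 0.07821|111⟩

H on qubit 1 mixes each pair of kets that differ only in qubit 1: amplitudes (a, b) of (|…0…⟩, |…1…⟩) become ((a + b)/√2, (a − b)/√2). Kets absent from the input have amplitude 0.
(|001⟩, |011⟩): (a, b) = (0, 0.9939i) → (0.7028i, -0.7028i)
(|101⟩, |111⟩): (a, b) = (0, 0.1106) → (0.07821, -0.07821)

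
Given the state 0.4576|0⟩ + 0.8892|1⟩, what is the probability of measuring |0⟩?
0.2094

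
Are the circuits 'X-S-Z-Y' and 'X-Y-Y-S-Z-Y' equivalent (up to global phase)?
Yes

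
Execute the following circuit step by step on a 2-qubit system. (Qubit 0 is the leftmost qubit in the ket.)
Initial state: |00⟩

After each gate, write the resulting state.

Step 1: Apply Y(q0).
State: i|10⟩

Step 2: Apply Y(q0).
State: |00⟩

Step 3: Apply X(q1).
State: |01⟩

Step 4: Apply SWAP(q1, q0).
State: |10⟩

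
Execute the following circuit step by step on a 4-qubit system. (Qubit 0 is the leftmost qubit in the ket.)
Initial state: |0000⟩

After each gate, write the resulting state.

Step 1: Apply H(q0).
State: 1/√2|0000⟩ + 1/√2|1000⟩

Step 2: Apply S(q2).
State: 1/√2|0000⟩ + 1/√2|1000⟩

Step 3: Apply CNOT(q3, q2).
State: 1/√2|0000⟩ + 1/√2|1000⟩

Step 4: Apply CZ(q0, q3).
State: 1/√2|0000⟩ + 1/√2|1000⟩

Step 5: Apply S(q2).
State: 1/√2|0000⟩ + 1/√2|1000⟩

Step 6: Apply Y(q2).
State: (1/√2)i|0010⟩ + (1/√2)i|1010⟩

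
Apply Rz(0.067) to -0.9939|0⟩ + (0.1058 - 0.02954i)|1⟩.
(-0.9933 + 0.03329i)|0⟩ + (0.1067 - 0.02598i)|1⟩

Rz(0.067) = [[e^(−iθ/2), 0], [0, e^(iθ/2)]] with e^(±iθ/2) = cos(θ/2) ± i·sin(θ/2); θ = 0.067, cos(θ/2) ≈ 0.999439, sin(θ/2) ≈ 0.0334937.
With a = amp(|0⟩) = -0.9939 and b = amp(|1⟩) = (0.1058 - 0.02954i):
new amp(|0⟩) = (0.999439 - 0.0334937i)·a = (-0.9933 + 0.03329i)
new amp(|1⟩) = (0.999439 + 0.0334937i)·b = (0.1067 - 0.02598i)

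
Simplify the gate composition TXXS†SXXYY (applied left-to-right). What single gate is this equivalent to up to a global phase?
T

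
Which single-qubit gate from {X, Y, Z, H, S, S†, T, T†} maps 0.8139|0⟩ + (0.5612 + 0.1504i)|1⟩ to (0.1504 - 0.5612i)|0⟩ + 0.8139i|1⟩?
Y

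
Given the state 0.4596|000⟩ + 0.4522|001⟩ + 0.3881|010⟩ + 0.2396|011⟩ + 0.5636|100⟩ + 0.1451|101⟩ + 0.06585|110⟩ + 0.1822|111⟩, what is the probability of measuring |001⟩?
0.2045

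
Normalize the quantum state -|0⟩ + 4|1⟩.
-0.2425|0⟩ + 0.9701|1⟩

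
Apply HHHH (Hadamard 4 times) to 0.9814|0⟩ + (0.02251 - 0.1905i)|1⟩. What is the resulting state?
0.9814|0⟩ + (0.02251 - 0.1905i)|1⟩

H² = I, so an even number of Hadamards cancels: H^4 = I and the state is unchanged.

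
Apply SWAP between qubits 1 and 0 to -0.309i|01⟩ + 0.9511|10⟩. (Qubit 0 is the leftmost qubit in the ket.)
0.9511|01⟩ - 0.309i|10⟩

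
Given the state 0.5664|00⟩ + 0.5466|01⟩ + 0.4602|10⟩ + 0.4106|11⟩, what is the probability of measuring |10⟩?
0.2118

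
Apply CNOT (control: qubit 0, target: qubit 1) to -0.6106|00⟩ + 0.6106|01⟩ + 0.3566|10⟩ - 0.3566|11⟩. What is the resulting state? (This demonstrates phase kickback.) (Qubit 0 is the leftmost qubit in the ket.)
-0.6106|00⟩ + 0.6106|01⟩ - 0.3566|10⟩ + 0.3566|11⟩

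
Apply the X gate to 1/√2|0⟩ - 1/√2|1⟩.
-1/√2|0⟩ + 1/√2|1⟩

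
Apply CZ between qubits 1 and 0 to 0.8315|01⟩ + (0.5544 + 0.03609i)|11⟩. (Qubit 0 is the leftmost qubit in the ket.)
0.8315|01⟩ + (-0.5544 - 0.03609i)|11⟩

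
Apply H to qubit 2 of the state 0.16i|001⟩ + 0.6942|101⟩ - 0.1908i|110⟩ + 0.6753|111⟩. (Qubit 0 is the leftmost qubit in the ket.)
0.1131i|000⟩ - 0.1131i|001⟩ + 0.4909|100⟩ - 0.4909|101⟩ + (0.4775 - 0.1349i)|110⟩ + (-0.4775 - 0.1349i)|111⟩

H on qubit 2 mixes each pair of kets that differ only in qubit 2: amplitudes (a, b) of (|…0…⟩, |…1…⟩) become ((a + b)/√2, (a − b)/√2). Kets absent from the input have amplitude 0.
(|000⟩, |001⟩): (a, b) = (0, 0.16i) → (0.1131i, -0.1131i)
(|100⟩, |101⟩): (a, b) = (0, 0.6942) → (0.4909, -0.4909)
(|110⟩, |111⟩): (a, b) = (-0.1908i, 0.6753) → ((0.4775 - 0.1349i), (-0.4775 - 0.1349i))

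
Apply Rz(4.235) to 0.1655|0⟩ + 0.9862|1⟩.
(-0.08604 - 0.1414i)|0⟩ + (-0.5127 + 0.8425i)|1⟩

Rz(4.235) = [[e^(−iθ/2), 0], [0, e^(iθ/2)]] with e^(±iθ/2) = cos(θ/2) ± i·sin(θ/2); θ = 4.235, cos(θ/2) ≈ -0.519874, sin(θ/2) ≈ 0.854243.
With a = amp(|0⟩) = 0.1655 and b = amp(|1⟩) = 0.9862:
new amp(|0⟩) = (-0.519874 - 0.854243i)·a = (-0.08604 - 0.1414i)
new amp(|1⟩) = (-0.519874 + 0.854243i)·b = (-0.5127 + 0.8425i)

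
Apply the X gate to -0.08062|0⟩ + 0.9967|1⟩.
0.9967|0⟩ - 0.08062|1⟩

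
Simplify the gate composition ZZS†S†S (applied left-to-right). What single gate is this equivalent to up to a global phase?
S†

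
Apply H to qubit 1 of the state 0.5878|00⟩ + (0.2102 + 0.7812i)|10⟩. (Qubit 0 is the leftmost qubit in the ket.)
0.4156|00⟩ + 0.4156|01⟩ + (0.1486 + 0.5524i)|10⟩ + (0.1486 + 0.5524i)|11⟩

H on qubit 1 mixes each pair of kets that differ only in qubit 1: amplitudes (a, b) of (|…0…⟩, |…1…⟩) become ((a + b)/√2, (a − b)/√2). Kets absent from the input have amplitude 0.
(|00⟩, |01⟩): (a, b) = (0.5878, 0) → (0.4156, 0.4156)
(|10⟩, |11⟩): (a, b) = ((0.2102 + 0.7812i), 0) → ((0.1486 + 0.5524i), (0.1486 + 0.5524i))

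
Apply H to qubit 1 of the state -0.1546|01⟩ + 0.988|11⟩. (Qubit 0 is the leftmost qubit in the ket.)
-0.1093|00⟩ + 0.1093|01⟩ + 0.6986|10⟩ - 0.6986|11⟩

H on qubit 1 mixes each pair of kets that differ only in qubit 1: amplitudes (a, b) of (|…0…⟩, |…1…⟩) become ((a + b)/√2, (a − b)/√2). Kets absent from the input have amplitude 0.
(|00⟩, |01⟩): (a, b) = (0, -0.1546) → (-0.1093, 0.1093)
(|10⟩, |11⟩): (a, b) = (0, 0.988) → (0.6986, -0.6986)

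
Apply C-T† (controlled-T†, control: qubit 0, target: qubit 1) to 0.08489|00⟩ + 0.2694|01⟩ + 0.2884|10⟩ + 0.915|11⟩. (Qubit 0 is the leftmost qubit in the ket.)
0.08489|00⟩ + 0.2694|01⟩ + 0.2884|10⟩ + (0.647 - 0.647i)|11⟩

C-T† leaves the control-|0⟩ kets |00⟩, |01⟩ unchanged and applies T† to qubit 1 on the control-|1⟩ pair (|10⟩, |11⟩).
T† = [[1, 0], [0, (1/√2 - (1/√2)i)]].
With a = amp(|10⟩) = 0.2884 and b = amp(|11⟩) = 0.915:
new amp(|10⟩) = (1)·a = 0.2884
new amp(|11⟩) = (1/√2 - (1/√2)i)·b = (0.647 - 0.647i)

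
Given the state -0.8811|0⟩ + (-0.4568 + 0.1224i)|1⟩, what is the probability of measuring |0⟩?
0.7763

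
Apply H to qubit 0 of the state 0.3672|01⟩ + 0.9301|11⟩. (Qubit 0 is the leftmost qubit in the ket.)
0.9173|01⟩ - 0.398|11⟩

H on qubit 0 mixes each pair of kets that differ only in qubit 0: amplitudes (a, b) of (|…0…⟩, |…1…⟩) become ((a + b)/√2, (a − b)/√2). Kets absent from the input have amplitude 0.
(|01⟩, |11⟩): (a, b) = (0.3672, 0.9301) → (0.9173, -0.398)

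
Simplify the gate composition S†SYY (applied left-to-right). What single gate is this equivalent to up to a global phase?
I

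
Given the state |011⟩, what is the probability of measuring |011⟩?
1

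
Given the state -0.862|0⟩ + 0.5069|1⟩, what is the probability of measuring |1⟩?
0.2569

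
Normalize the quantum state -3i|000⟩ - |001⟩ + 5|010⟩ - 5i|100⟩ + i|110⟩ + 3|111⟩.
-0.3586i|000⟩ - 0.1195|001⟩ + 0.5976|010⟩ - 0.5976i|100⟩ + 0.1195i|110⟩ + 0.3586|111⟩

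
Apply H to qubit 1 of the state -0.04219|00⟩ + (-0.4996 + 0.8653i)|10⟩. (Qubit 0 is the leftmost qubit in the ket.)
-0.02983|00⟩ - 0.02983|01⟩ + (-0.3533 + 0.6119i)|10⟩ + (-0.3533 + 0.6119i)|11⟩

H on qubit 1 mixes each pair of kets that differ only in qubit 1: amplitudes (a, b) of (|…0…⟩, |…1…⟩) become ((a + b)/√2, (a − b)/√2). Kets absent from the input have amplitude 0.
(|00⟩, |01⟩): (a, b) = (-0.04219, 0) → (-0.02983, -0.02983)
(|10⟩, |11⟩): (a, b) = ((-0.4996 + 0.8653i), 0) → ((-0.3533 + 0.6119i), (-0.3533 + 0.6119i))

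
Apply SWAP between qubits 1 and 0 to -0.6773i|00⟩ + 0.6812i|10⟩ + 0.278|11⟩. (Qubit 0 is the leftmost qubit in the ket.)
-0.6773i|00⟩ + 0.6812i|01⟩ + 0.278|11⟩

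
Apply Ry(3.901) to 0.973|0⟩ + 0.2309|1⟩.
-0.5751|0⟩ + 0.8181|1⟩

Ry(3.901) = [[cos(θ/2), −sin(θ/2)], [sin(θ/2), cos(θ/2)]]; θ = 3.901, cos(θ/2) ≈ -0.370645, sin(θ/2) ≈ 0.928775.
With a = amp(|0⟩) = 0.973 and b = amp(|1⟩) = 0.2309:
new amp(|0⟩) = (-0.370645)·a + (-0.928775)·b = -0.5751
new amp(|1⟩) = (0.928775)·a + (-0.370645)·b = 0.8181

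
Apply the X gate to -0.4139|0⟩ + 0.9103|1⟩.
0.9103|0⟩ - 0.4139|1⟩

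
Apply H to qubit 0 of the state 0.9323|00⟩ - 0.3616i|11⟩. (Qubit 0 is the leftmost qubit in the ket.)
0.6592|00⟩ - 0.2557i|01⟩ + 0.6592|10⟩ + 0.2557i|11⟩

H on qubit 0 mixes each pair of kets that differ only in qubit 0: amplitudes (a, b) of (|…0…⟩, |…1…⟩) become ((a + b)/√2, (a − b)/√2). Kets absent from the input have amplitude 0.
(|00⟩, |10⟩): (a, b) = (0.9323, 0) → (0.6592, 0.6592)
(|01⟩, |11⟩): (a, b) = (0, -0.3616i) → (-0.2557i, 0.2557i)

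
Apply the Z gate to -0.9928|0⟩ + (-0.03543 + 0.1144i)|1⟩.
-0.9928|0⟩ + (0.03543 - 0.1144i)|1⟩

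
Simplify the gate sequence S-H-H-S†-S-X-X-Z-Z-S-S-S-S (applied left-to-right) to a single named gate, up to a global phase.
S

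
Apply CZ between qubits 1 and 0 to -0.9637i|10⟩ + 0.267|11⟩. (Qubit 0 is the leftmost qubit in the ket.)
-0.9637i|10⟩ - 0.267|11⟩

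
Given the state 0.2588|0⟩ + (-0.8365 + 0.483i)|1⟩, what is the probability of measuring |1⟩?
0.933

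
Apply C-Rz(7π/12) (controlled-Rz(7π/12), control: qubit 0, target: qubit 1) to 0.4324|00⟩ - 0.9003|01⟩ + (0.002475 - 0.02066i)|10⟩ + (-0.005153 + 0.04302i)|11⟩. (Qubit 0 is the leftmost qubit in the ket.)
0.4324|00⟩ - 0.9003|01⟩ + (-0.01488 - 0.01454i)|10⟩ + (-0.03727 + 0.0221i)|11⟩

C-Rz(7π/12) leaves the control-|0⟩ kets |00⟩, |01⟩ unchanged and applies Rz(7π/12) to qubit 1 on the control-|1⟩ pair (|10⟩, |11⟩).
Rz(7π/12) = [[e^(−iθ/2), 0], [0, e^(iθ/2)]] with e^(±iθ/2) = cos(θ/2) ± i·sin(θ/2); θ = 7π/12, cos(θ/2) ≈ 0.608761, sin(θ/2) ≈ 0.793353.
With a = amp(|10⟩) = (0.002475 - 0.02066i) and b = amp(|11⟩) = (-0.005153 + 0.04302i):
new amp(|10⟩) = (0.608761 - 0.793353i)·a = (-0.01488 - 0.01454i)
new amp(|11⟩) = (0.608761 + 0.793353i)·b = (-0.03727 + 0.0221i)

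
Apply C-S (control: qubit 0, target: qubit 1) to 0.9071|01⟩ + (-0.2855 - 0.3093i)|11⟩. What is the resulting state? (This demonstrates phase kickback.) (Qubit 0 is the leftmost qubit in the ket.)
0.9071|01⟩ + (0.3093 - 0.2855i)|11⟩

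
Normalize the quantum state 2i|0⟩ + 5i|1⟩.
0.3714i|0⟩ + 0.9285i|1⟩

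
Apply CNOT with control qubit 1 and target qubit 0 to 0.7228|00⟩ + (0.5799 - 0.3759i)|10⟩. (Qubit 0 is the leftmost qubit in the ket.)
0.7228|00⟩ + (0.5799 - 0.3759i)|10⟩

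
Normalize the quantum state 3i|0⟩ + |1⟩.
0.9487i|0⟩ + 0.3162|1⟩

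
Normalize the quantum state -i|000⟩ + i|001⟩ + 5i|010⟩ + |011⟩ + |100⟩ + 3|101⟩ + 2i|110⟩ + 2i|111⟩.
-0.1474i|000⟩ + 0.1474i|001⟩ + 0.7372i|010⟩ + 0.1474|011⟩ + 0.1474|100⟩ + 0.4423|101⟩ + 0.2949i|110⟩ + 0.2949i|111⟩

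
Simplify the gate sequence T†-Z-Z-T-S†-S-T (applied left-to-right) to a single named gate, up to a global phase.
T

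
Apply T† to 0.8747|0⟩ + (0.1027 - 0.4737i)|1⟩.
0.8747|0⟩ + (-0.2623 - 0.4076i)|1⟩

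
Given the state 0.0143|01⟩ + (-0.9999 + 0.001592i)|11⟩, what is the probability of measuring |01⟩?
0.0002045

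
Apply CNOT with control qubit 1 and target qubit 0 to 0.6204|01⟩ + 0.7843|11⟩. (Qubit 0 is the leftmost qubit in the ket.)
0.7843|01⟩ + 0.6204|11⟩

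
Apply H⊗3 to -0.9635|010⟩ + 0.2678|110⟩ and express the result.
-0.246|000⟩ - 0.246|001⟩ + 0.246|010⟩ + 0.246|011⟩ - 0.4353|100⟩ - 0.4353|101⟩ + 0.4353|110⟩ + 0.4353|111⟩

H⊗3 gives amp(|y⟩) = (1/2√2) Σ_x (−1)^(x·y) amp(|x⟩), where x·y is the number of positions in which both x and y have a 1.
|000⟩: (-0.9635 + 0.2678)/(2√2) = -0.246
|001⟩: (-0.9635 + 0.2678)/(2√2) = -0.246
|010⟩: (0.9635 - 0.2678)/(2√2) = 0.246
|011⟩: (0.9635 - 0.2678)/(2√2) = 0.246
|100⟩: (-0.9635 - 0.2678)/(2√2) = -0.4353
|101⟩: (-0.9635 - 0.2678)/(2√2) = -0.4353
|110⟩: (0.9635 + 0.2678)/(2√2) = 0.4353
|111⟩: (0.9635 + 0.2678)/(2√2) = 0.4353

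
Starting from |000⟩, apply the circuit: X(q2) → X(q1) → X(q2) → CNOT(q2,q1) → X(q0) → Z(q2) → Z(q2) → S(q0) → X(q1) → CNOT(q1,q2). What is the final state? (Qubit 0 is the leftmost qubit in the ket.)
i|100⟩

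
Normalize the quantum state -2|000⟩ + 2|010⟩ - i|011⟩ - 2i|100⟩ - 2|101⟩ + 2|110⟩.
-0.4364|000⟩ + 0.4364|010⟩ - 0.2182i|011⟩ - 0.4364i|100⟩ - 0.4364|101⟩ + 0.4364|110⟩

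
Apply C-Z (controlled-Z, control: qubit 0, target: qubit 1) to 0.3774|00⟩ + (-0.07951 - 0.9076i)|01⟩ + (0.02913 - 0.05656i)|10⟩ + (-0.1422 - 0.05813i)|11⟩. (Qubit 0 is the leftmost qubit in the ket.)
0.3774|00⟩ + (-0.07951 - 0.9076i)|01⟩ + (0.02913 - 0.05656i)|10⟩ + (0.1422 + 0.05813i)|11⟩

C-Z leaves the control-|0⟩ kets |00⟩, |01⟩ unchanged and applies Z to qubit 1 on the control-|1⟩ pair (|10⟩, |11⟩).
Z = [[1, 0], [0, -1]].
With a = amp(|10⟩) = (0.02913 - 0.05656i) and b = amp(|11⟩) = (-0.1422 - 0.05813i):
new amp(|10⟩) = (1)·a = (0.02913 - 0.05656i)
new amp(|11⟩) = (-1)·b = (0.1422 + 0.05813i)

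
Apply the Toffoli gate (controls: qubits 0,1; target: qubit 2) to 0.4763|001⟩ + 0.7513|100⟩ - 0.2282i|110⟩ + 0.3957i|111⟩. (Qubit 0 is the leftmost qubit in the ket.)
0.4763|001⟩ + 0.7513|100⟩ + 0.3957i|110⟩ - 0.2282i|111⟩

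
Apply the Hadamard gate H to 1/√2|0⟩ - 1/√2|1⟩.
|1⟩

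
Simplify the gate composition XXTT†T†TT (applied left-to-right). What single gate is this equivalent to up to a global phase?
T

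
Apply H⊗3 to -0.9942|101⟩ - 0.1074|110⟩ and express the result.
-0.3895|000⟩ + 0.3135|001⟩ - 0.3135|010⟩ + 0.3895|011⟩ + 0.3895|100⟩ - 0.3135|101⟩ + 0.3135|110⟩ - 0.3895|111⟩

H⊗3 gives amp(|y⟩) = (1/2√2) Σ_x (−1)^(x·y) amp(|x⟩), where x·y is the number of positions in which both x and y have a 1.
|000⟩: (-0.9942 - 0.1074)/(2√2) = -0.3895
|001⟩: (0.9942 - 0.1074)/(2√2) = 0.3135
|010⟩: (-0.9942 + 0.1074)/(2√2) = -0.3135
|011⟩: (0.9942 + 0.1074)/(2√2) = 0.3895
|100⟩: (0.9942 + 0.1074)/(2√2) = 0.3895
|101⟩: (-0.9942 + 0.1074)/(2√2) = -0.3135
|110⟩: (0.9942 - 0.1074)/(2√2) = 0.3135
|111⟩: (-0.9942 - 0.1074)/(2√2) = -0.3895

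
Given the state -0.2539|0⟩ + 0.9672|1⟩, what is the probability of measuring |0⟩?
0.06447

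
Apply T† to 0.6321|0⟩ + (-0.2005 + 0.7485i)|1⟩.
0.6321|0⟩ + (0.3875 + 0.671i)|1⟩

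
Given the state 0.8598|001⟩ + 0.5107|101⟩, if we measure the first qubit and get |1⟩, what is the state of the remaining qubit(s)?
|01⟩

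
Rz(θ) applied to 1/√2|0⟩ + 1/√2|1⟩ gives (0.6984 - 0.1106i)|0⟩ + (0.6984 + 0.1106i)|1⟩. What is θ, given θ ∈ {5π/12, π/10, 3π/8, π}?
π/10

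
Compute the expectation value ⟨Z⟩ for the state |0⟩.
1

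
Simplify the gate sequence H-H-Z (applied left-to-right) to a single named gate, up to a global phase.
Z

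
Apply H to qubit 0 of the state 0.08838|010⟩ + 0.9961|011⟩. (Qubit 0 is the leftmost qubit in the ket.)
0.06249|010⟩ + 0.7043|011⟩ + 0.06249|110⟩ + 0.7043|111⟩

H on qubit 0 mixes each pair of kets that differ only in qubit 0: amplitudes (a, b) of (|…0…⟩, |…1…⟩) become ((a + b)/√2, (a − b)/√2). Kets absent from the input have amplitude 0.
(|010⟩, |110⟩): (a, b) = (0.08838, 0) → (0.06249, 0.06249)
(|011⟩, |111⟩): (a, b) = (0.9961, 0) → (0.7043, 0.7043)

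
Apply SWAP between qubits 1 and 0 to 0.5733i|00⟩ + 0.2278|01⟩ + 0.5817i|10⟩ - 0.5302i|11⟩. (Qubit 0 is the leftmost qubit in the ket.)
0.5733i|00⟩ + 0.5817i|01⟩ + 0.2278|10⟩ - 0.5302i|11⟩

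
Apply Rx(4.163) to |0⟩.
-0.4888|0⟩ - 0.8724i|1⟩

Rx(4.163) = [[cos(θ/2), −i·sin(θ/2)], [−i·sin(θ/2), cos(θ/2)]]; θ = 4.163, cos(θ/2) ≈ -0.488791, sin(θ/2) ≈ 0.872401.
With a = amp(|0⟩) = 1 and b = amp(|1⟩) = 0:
new amp(|0⟩) = (-0.488791)·a + (-0.872401i)·b = -0.4888
new amp(|1⟩) = (-0.872401i)·a + (-0.488791)·b = -0.8724i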